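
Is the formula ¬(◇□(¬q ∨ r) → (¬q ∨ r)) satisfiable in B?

No, unsatisfiable

1. ¬(◇□(¬q ∨ r) → (¬q ∨ r)), 0
2. ◇□(¬q ∨ r), 0   [¬→-rule on 1]
3. ¬(¬q ∨ r), 0   [¬→-rule on 1]
4. q, 0   [¬∨-rule on 3]
5. ¬r, 0   [¬∨-rule on 3]
6. □(¬q ∨ r), 1   [◇-rule on 2: fresh world 1, 0R1]
7. ¬q ∨ r, 0   [□-rule on 6 via 1R0]
8. ¬q ∨ r, 1   [□-rule on 6 via 1R1]
9. r, 0   [∨-rule on 7 (branches; this branch)]
Accessibility: 0R0, 0R1, 1R0, 1R1
Branch closes: r and ¬r both at 0.
Every branch closes; the branch above is one of them.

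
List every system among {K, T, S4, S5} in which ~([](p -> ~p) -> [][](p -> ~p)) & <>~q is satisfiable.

K, T

S4-tableau for the formula:
1. ~([](p -> ~p) -> [][](p -> ~p)) & <>~q, 0
2. ~([](p -> ~p) -> [][](p -> ~p)), 0
3. <>~q, 0
4. [](p -> ~p), 0
5. ~[][](p -> ~p), 0
6. p -> ~p, 0
7. ~p, 0
8. ~q, 1
9. p -> ~p, 1
10. ~p, 1
11. ~[](p -> ~p), 2
12. p -> ~p, 2
13. ~p, 2
14. ~(p -> ~p), 3
15. p, 3
16. p -> ~p, 3
17. ~p, 3
Accessibility: 0R0, 0R1, 0R2, 0R3, 1R1, 2R2, 2R3, 3R3
Branch closes: p and ~p both at 3.
Every branch closes (one shown): unsatisfiable in S4, hence also in S5 (every S5-frame is an S4-frame).
T-tableau for the formula:
1. ~([](p -> ~p) -> [][](p -> ~p)) & <>~q, 0
2. ~([](p -> ~p) -> [][](p -> ~p)), 0
3. <>~q, 0
4. [](p -> ~p), 0
5. ~[][](p -> ~p), 0
6. p -> ~p, 0
7. ~p, 0
8. ~q, 1
9. p -> ~p, 1
10. ~p, 1
11. ~[](p -> ~p), 2
12. p -> ~p, 2
13. ~p, 2
14. ~(p -> ~p), 3
15. p, 3
Accessibility: 0R0, 0R1, 0R2, 1R1, 2R2, 2R3, 3R3
Complete open branch: satisfiable in T, hence also in K (this T-model is also a K-model).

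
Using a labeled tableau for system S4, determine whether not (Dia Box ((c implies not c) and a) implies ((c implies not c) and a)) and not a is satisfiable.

1. not (Dia Box ((c implies not c) and a) implies ((c implies not c) and a)) and not a, u
2. not (Dia Box ((c implies not c) and a) implies ((c implies not c) and a)), u   [and-rule on 1]
3. not a, u   [and-rule on 1]
4. Dia Box ((c implies not c) and a), u   [neg-implies-rule on 2]
5. not ((c implies not c) and a), u   [neg-implies-rule on 2]
6. Box ((c implies not c) and a), v   [Dia-rule on 4: fresh world v, uRv]
7. (c implies not c) and a, v   [Box-rule on 6 via vRv]
8. c implies not c, v   [and-rule on 7]
9. a, v   [and-rule on 7]
10. not c, v   [implies-rule on 8 (branches; this branch)]
Accessibility: uRu, uRv, vRv

Satisfiable (open branch found)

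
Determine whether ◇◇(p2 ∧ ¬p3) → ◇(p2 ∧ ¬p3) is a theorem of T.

Tableau for the negation ¬(◇◇(p2 ∧ ¬p3) → ◇(p2 ∧ ¬p3)):
1. ¬(◇◇(p2 ∧ ¬p3) → ◇(p2 ∧ ¬p3)), w0
2. ◇◇(p2 ∧ ¬p3), w0   [¬→-rule on 1]
3. ¬◇(p2 ∧ ¬p3), w0   [¬→-rule on 1]
4. ¬(p2 ∧ ¬p3), w0   [¬◇-rule on 3 via w0Rw0]
5. p3, w0   [¬∧-rule on 4 (branches; this branch)]
6. ◇(p2 ∧ ¬p3), w1   [◇-rule on 2: fresh world w1, w0Rw1]
7. ¬(p2 ∧ ¬p3), w1   [¬◇-rule on 3 via w0Rw1]
8. p3, w1   [¬∧-rule on 7 (branches; this branch)]
9. p2 ∧ ¬p3, w2   [◇-rule on 6: fresh world w2, w1Rw2]
10. p2, w2   [∧-rule on 9]
11. ¬p3, w2   [∧-rule on 9]
Accessibility: w0Rw0, w0Rw1, w1Rw1, w1Rw2, w2Rw2
The negation has an open branch (countermodel exists).

No, not valid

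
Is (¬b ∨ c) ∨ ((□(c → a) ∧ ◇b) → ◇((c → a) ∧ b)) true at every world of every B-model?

Tableau for the negation ¬((¬b ∨ c) ∨ ((□(c → a) ∧ ◇b) → ◇((c → a) ∧ b))):
1. ¬((¬b ∨ c) ∨ ((□(c → a) ∧ ◇b) → ◇((c → a) ∧ b))), 0
2. ¬(¬b ∨ c), 0
3. ¬((□(c → a) ∧ ◇b) → ◇((c → a) ∧ b)), 0
4. b, 0
5. ¬c, 0
6. □(c → a) ∧ ◇b, 0
7. ¬◇((c → a) ∧ b), 0
8. □(c → a), 0
9. ◇b, 0
10. ¬((c → a) ∧ b), 0
11. c → a, 0
12. ¬(c → a), 0
13. c, 0
14. ¬a, 0
Accessibility: 0R0
Branch closes: c and ¬c both at 0.
All branches of the negation close; one closing branch shown above.

Valid in B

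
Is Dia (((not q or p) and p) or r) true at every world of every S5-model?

Tableau for the negation not Dia (((not q or p) and p) or r):
1. not Dia (((not q or p) and p) or r), w0
2. not (((not q or p) and p) or r), w0
3. not ((not q or p) and p), w0
4. not r, w0
5. not p, w0
Accessibility: w0Rw0
The negation has an open branch (countermodel exists).

No, not valid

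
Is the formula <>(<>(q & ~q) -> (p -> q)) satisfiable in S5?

Satisfiable (open branch found)

1. <>(<>(q & ~q) -> (p -> q)), u
2. <>(q & ~q) -> (p -> q), v
3. p -> q, v
4. q, v
Accessibility: uRu, uRv, vRu, vRv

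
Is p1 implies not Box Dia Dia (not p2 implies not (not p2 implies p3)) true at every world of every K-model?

No, not valid

Tableau for the negation not (p1 implies not Box Dia Dia (not p2 implies not (not p2 implies p3))):
1. not (p1 implies not Box Dia Dia (not p2 implies not (not p2 implies p3))), 0
2. p1, 0
3. Box Dia Dia (not p2 implies not (not p2 implies p3)), 0
The negation has an open branch (countermodel exists).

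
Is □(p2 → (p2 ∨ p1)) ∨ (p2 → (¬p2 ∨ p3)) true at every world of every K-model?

Yes, valid

Tableau for the negation ¬(□(p2 → (p2 ∨ p1)) ∨ (p2 → (¬p2 ∨ p3))):
1. ¬(□(p2 → (p2 ∨ p1)) ∨ (p2 → (¬p2 ∨ p3))), 0
2. ¬□(p2 → (p2 ∨ p1)), 0
3. ¬(p2 → (¬p2 ∨ p3)), 0
4. p2, 0
5. ¬(¬p2 ∨ p3), 0
6. ¬p3, 0
7. ¬(p2 → (p2 ∨ p1)), 1
8. p2, 1
9. ¬(p2 ∨ p1), 1
10. ¬p2, 1
11. ¬p1, 1
Accessibility: 0R1
Branch closes: p2 and ¬p2 both at 1.
Every branch of the negation's tableau closes; the branch above is one of them.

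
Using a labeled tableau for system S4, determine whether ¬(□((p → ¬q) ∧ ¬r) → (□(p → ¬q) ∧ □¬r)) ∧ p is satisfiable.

1. ¬(□((p → ¬q) ∧ ¬r) → (□(p → ¬q) ∧ □¬r)) ∧ p, u
2. ¬(□((p → ¬q) ∧ ¬r) → (□(p → ¬q) ∧ □¬r)), u
3. p, u
4. □((p → ¬q) ∧ ¬r), u
5. ¬(□(p → ¬q) ∧ □¬r), u
6. (p → ¬q) ∧ ¬r, u
7. p → ¬q, u
8. ¬r, u
9. ¬□(p → ¬q), u
10. ¬q, u
11. ¬(p → ¬q), v
12. p, v
13. q, v
14. (p → ¬q) ∧ ¬r, v
15. p → ¬q, v
16. ¬r, v
17. ¬q, v
Accessibility: uRu, uRv, vRv
Branch closes: q and ¬q both at v.
All branches of the tableau close; one closing branch shown above.

No, unsatisfiable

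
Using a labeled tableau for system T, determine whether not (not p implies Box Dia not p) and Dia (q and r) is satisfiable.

Yes, satisfiable

1. not (not p implies Box Dia not p) and Dia (q and r), 0
2. not (not p implies Box Dia not p), 0   [and-rule on 1]
3. Dia (q and r), 0   [and-rule on 1]
4. not p, 0   [neg-implies-rule on 2]
5. not Box Dia not p, 0   [neg-implies-rule on 2]
6. q and r, 1   [Dia-rule on 3: fresh world 1, 0R1]
7. q, 1   [and-rule on 6]
8. r, 1   [and-rule on 6]
9. not Dia not p, 2   [neg-Box-rule on 5: fresh world 2, 0R2]
10. p, 2   [neg-Dia-rule on 9 via 2R2]
Accessibility: 0R0, 0R1, 0R2, 1R1, 2R2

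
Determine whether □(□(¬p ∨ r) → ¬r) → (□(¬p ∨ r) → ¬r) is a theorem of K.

Not valid

Tableau for the negation ¬(□(□(¬p ∨ r) → ¬r) → (□(¬p ∨ r) → ¬r)):
1. ¬(□(□(¬p ∨ r) → ¬r) → (□(¬p ∨ r) → ¬r)), w0
2. □(□(¬p ∨ r) → ¬r), w0
3. ¬(□(¬p ∨ r) → ¬r), w0
4. □(¬p ∨ r), w0
5. r, w0
The negation has an open branch (countermodel exists).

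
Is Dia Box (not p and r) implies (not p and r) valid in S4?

No, not valid

Tableau for the negation not (Dia Box (not p and r) implies (not p and r)):
1. not (Dia Box (not p and r) implies (not p and r)), 0
2. Dia Box (not p and r), 0
3. not (not p and r), 0
4. not r, 0
5. Box (not p and r), 1
6. not p and r, 1
7. not p, 1
8. r, 1
Accessibility: 0R0, 0R1, 1R1
The negation has an open branch (countermodel exists).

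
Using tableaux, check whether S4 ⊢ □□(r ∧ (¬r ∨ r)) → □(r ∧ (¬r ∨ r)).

Tableau for the negation ¬(□□(r ∧ (¬r ∨ r)) → □(r ∧ (¬r ∨ r))):
1. ¬(□□(r ∧ (¬r ∨ r)) → □(r ∧ (¬r ∨ r))), 0
2. □□(r ∧ (¬r ∨ r)), 0
3. ¬□(r ∧ (¬r ∨ r)), 0
4. □(r ∧ (¬r ∨ r)), 0
5. r ∧ (¬r ∨ r), 0
6. r, 0
7. ¬r ∨ r, 0
8. ¬(r ∧ (¬r ∨ r)), 1
9. □(r ∧ (¬r ∨ r)), 1
10. r ∧ (¬r ∨ r), 1
11. r, 1
12. ¬r ∨ r, 1
13. ¬(¬r ∨ r), 1
14. ¬r, 1
Accessibility: 0R0, 0R1, 1R1
Branch closes: r and ¬r both at 1.
Every branch of the negation's tableau closes; the branch above is one of them.

Yes, valid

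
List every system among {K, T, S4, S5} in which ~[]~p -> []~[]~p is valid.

S5

S4-tableau for the negation ~(~[]~p -> []~[]~p):
1. ~(~[]~p -> []~[]~p), 0
2. ~[]~p, 0   [~->-rule on 1]
3. ~[]~[]~p, 0   [~->-rule on 1]
4. p, 1   [~[]-rule on 2: fresh world 1, 0R1]
5. []~p, 2   [~[]-rule on 3: fresh world 2, 0R2]
6. ~p, 2   [[]-rule on 5 via 2R2]
Accessibility: 0R0, 0R1, 0R2, 1R1, 2R2
Complete open branch: countermodel on an S4-frame, so not valid in S4, nor in K, T (the same frame is also a K-frame and a T-frame).
S5-tableau for the negation ~(~[]~p -> []~[]~p):
1. ~(~[]~p -> []~[]~p), 0
2. ~[]~p, 0   [~->-rule on 1]
3. ~[]~[]~p, 0   [~->-rule on 1]
4. p, 1   [~[]-rule on 2: fresh world 1, 0R1]
5. []~p, 2   [~[]-rule on 3: fresh world 2, 0R2]
6. ~p, 0   [[]-rule on 5 via 2R0]
7. ~p, 1   [[]-rule on 5 via 2R1]
Accessibility: 0R0, 0R1, 0R2, 1R0, 1R1, 1R2, 2R0, 2R1, 2R2
Branch closes: p and ~p both at 1.
Every branch closes (one shown): valid in S5.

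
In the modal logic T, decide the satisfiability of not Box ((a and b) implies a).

1. not Box ((a and b) implies a), u
2. not ((a and b) implies a), v
3. a and b, v
4. not a, v
5. a, v
6. b, v
Accessibility: uRu, uRv, vRv
Branch closes: a and not a both at v.
Every branch closes; the branch above is one of them.

Unsatisfiable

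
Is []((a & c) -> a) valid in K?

Tableau for the negation ~[]((a & c) -> a):
1. ~[]((a & c) -> a), u
2. ~((a & c) -> a), v
3. a & c, v
4. ~a, v
5. a, v
6. c, v
Accessibility: uRv
Branch closes: a and ~a both at v.
Every branch of the negation's tableau closes; the branch above is one of them.

Valid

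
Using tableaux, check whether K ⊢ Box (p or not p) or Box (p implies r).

Yes, valid

Tableau for the negation not (Box (p or not p) or Box (p implies r)):
1. not (Box (p or not p) or Box (p implies r)), w0
2. not Box (p or not p), w0
3. not Box (p implies r), w0
4. not (p or not p), w1
5. not p, w1
6. p, w1
Accessibility: w0Rw1
Branch closes: p and not p both at w1.
All branches of the negation close; one closing branch shown above.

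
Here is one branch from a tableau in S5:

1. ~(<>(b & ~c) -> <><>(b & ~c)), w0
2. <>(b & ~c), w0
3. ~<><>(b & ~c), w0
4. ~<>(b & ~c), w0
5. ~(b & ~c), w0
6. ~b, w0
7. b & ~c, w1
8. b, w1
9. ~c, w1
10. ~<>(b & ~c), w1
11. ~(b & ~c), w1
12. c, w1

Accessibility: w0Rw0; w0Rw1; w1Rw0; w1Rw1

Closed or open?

Both c and ~c appear at w1.

Yes, closed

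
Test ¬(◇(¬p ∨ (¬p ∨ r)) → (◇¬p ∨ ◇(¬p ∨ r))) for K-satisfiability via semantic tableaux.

1. ¬(◇(¬p ∨ (¬p ∨ r)) → (◇¬p ∨ ◇(¬p ∨ r))), w0
2. ◇(¬p ∨ (¬p ∨ r)), w0
3. ¬(◇¬p ∨ ◇(¬p ∨ r)), w0
4. ¬◇¬p, w0
5. ¬◇(¬p ∨ r), w0
6. ¬p ∨ (¬p ∨ r), w1
7. p, w1
8. ¬(¬p ∨ r), w1
9. ¬r, w1
10. ¬p ∨ r, w1
11. r, w1
Accessibility: w0Rw1
Branch closes: r and ¬r both at w1.
Every branch closes; the branch above is one of them.

Unsatisfiable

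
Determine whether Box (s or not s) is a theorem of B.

Tableau for the negation not Box (s or not s):
1. not Box (s or not s), u
2. not (s or not s), v   [neg-Box-rule on 1: fresh world v, uRv]
3. not s, v   [neg-or-rule on 2]
4. s, v   [neg-or-rule on 2]
Accessibility: uRu, uRv, vRu, vRv
Branch closes: s and not s both at v.
Every branch of the negation's tableau closes; the branch above is one of them.

Yes, valid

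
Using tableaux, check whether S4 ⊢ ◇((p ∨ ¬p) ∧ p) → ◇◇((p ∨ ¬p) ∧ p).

Valid in S4

Tableau for the negation ¬(◇((p ∨ ¬p) ∧ p) → ◇◇((p ∨ ¬p) ∧ p)):
1. ¬(◇((p ∨ ¬p) ∧ p) → ◇◇((p ∨ ¬p) ∧ p)), 0
2. ◇((p ∨ ¬p) ∧ p), 0
3. ¬◇◇((p ∨ ¬p) ∧ p), 0
4. ¬◇((p ∨ ¬p) ∧ p), 0
5. ¬((p ∨ ¬p) ∧ p), 0
6. ¬p, 0
7. (p ∨ ¬p) ∧ p, 1
8. p ∨ ¬p, 1
9. p, 1
10. ¬◇((p ∨ ¬p) ∧ p), 1
11. ¬((p ∨ ¬p) ∧ p), 1
12. ¬(p ∨ ¬p), 1
13. ¬p, 1
Accessibility: 0R0, 0R1, 1R1
Branch closes: p and ¬p both at 1.
Every branch of the negation's tableau closes; the branch above is one of them.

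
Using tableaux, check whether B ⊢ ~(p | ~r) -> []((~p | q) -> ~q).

Invalid (countermodel exists)

Tableau for the negation ~(~(p | ~r) -> []((~p | q) -> ~q)):
1. ~(~(p | ~r) -> []((~p | q) -> ~q)), u
2. ~(p | ~r), u   [~->-rule on 1]
3. ~[]((~p | q) -> ~q), u   [~->-rule on 1]
4. ~p, u   [~|-rule on 2]
5. r, u   [~|-rule on 2]
6. ~((~p | q) -> ~q), v   [~[]-rule on 3: fresh world v, uRv]
7. ~p | q, v   [~->-rule on 6]
8. q, v   [~->-rule on 6]
Accessibility: uRu, uRv, vRu, vRv
The negation has an open branch (countermodel exists).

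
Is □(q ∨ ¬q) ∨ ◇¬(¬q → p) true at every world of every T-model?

Tableau for the negation ¬(□(q ∨ ¬q) ∨ ◇¬(¬q → p)):
1. ¬(□(q ∨ ¬q) ∨ ◇¬(¬q → p)), 0
2. ¬□(q ∨ ¬q), 0   [¬∨-rule on 1]
3. ¬◇¬(¬q → p), 0   [¬∨-rule on 1]
4. ¬q → p, 0   [¬◇-rule on 3 via 0R0]
5. p, 0   [→-rule on 4 (branches; this branch)]
6. ¬(q ∨ ¬q), 1   [¬□-rule on 2: fresh world 1, 0R1]
7. ¬q, 1   [¬∨-rule on 6]
8. q, 1   [¬∨-rule on 6]
Accessibility: 0R0, 0R1, 1R1
Branch closes: q and ¬q both at 1.
Every branch of the negation's tableau closes; the branch above is one of them.

Yes, valid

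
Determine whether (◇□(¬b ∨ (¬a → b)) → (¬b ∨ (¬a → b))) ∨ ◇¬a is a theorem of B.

Tableau for the negation ¬((◇□(¬b ∨ (¬a → b)) → (¬b ∨ (¬a → b))) ∨ ◇¬a):
1. ¬((◇□(¬b ∨ (¬a → b)) → (¬b ∨ (¬a → b))) ∨ ◇¬a), w0
2. ¬(◇□(¬b ∨ (¬a → b)) → (¬b ∨ (¬a → b))), w0
3. ¬◇¬a, w0
4. ◇□(¬b ∨ (¬a → b)), w0
5. ¬(¬b ∨ (¬a → b)), w0
6. b, w0
7. ¬(¬a → b), w0
8. ¬a, w0
9. ¬b, w0
Accessibility: w0Rw0
Branch closes: b and ¬b both at w0.
Every branch of the negation's tableau closes; the branch above is one of them.

Valid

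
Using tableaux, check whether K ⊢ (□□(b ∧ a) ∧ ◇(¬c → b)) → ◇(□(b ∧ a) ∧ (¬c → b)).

Valid

Tableau for the negation ¬((□□(b ∧ a) ∧ ◇(¬c → b)) → ◇(□(b ∧ a) ∧ (¬c → b))):
1. ¬((□□(b ∧ a) ∧ ◇(¬c → b)) → ◇(□(b ∧ a) ∧ (¬c → b))), 0
2. □□(b ∧ a) ∧ ◇(¬c → b), 0
3. ¬◇(□(b ∧ a) ∧ (¬c → b)), 0
4. □□(b ∧ a), 0
5. ◇(¬c → b), 0
6. ¬c → b, 1
7. ¬(□(b ∧ a) ∧ (¬c → b)), 1
8. □(b ∧ a), 1
9. b, 1
10. ¬□(b ∧ a), 1
11. ¬(b ∧ a), 2
12. b ∧ a, 2
13. b, 2
14. a, 2
15. ¬a, 2
Accessibility: 0R1, 1R2
Branch closes: a and ¬a both at 2.
Every branch of the negation's tableau closes; the branch above is one of them.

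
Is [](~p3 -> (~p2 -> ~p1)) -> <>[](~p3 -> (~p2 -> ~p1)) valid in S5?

Yes, valid

Tableau for the negation ~([](~p3 -> (~p2 -> ~p1)) -> <>[](~p3 -> (~p2 -> ~p1))):
1. ~([](~p3 -> (~p2 -> ~p1)) -> <>[](~p3 -> (~p2 -> ~p1))), u
2. [](~p3 -> (~p2 -> ~p1)), u
3. ~<>[](~p3 -> (~p2 -> ~p1)), u
4. ~p3 -> (~p2 -> ~p1), u
5. ~[](~p3 -> (~p2 -> ~p1)), u
6. ~p2 -> ~p1, u
7. ~p1, u
8. ~(~p3 -> (~p2 -> ~p1)), v
9. ~p3, v
10. ~(~p2 -> ~p1), v
11. ~p2, v
12. p1, v
13. ~p3 -> (~p2 -> ~p1), v
14. ~[](~p3 -> (~p2 -> ~p1)), v
15. ~p2 -> ~p1, v
16. ~p1, v
Accessibility: uRu, uRv, vRu, vRv
Branch closes: p1 and ~p1 both at v.
Every branch of the negation's tableau closes; the branch above is one of them.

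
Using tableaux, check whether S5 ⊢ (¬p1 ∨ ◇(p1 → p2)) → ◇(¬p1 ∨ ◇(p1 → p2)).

Yes, valid

Tableau for the negation ¬((¬p1 ∨ ◇(p1 → p2)) → ◇(¬p1 ∨ ◇(p1 → p2))):
1. ¬((¬p1 ∨ ◇(p1 → p2)) → ◇(¬p1 ∨ ◇(p1 → p2))), u
2. ¬p1 ∨ ◇(p1 → p2), u
3. ¬◇(¬p1 ∨ ◇(p1 → p2)), u
4. ¬(¬p1 ∨ ◇(p1 → p2)), u
5. p1, u
6. ¬◇(p1 → p2), u
7. ¬(p1 → p2), u
8. ¬p2, u
9. ◇(p1 → p2), u
10. p1 → p2, v
11. ¬(¬p1 ∨ ◇(p1 → p2)), v
12. p1, v
13. ¬◇(p1 → p2), v
14. ¬(p1 → p2), v
15. ¬p2, v
16. p2, v
Accessibility: uRu, uRv, vRu, vRv
Branch closes: p2 and ¬p2 both at v.
All branches of the negation close; one closing branch shown above.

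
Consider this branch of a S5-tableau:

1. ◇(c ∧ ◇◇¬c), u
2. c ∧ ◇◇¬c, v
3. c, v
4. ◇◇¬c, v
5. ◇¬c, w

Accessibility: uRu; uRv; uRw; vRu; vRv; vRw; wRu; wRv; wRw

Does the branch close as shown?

There is no literal clash: for every atom and world, at most one sign appears.

No, open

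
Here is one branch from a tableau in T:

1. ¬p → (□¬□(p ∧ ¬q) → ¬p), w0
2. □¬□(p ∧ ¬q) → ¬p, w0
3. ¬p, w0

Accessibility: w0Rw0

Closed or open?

There is no literal clash: for every atom and world, at most one sign appears.

No, open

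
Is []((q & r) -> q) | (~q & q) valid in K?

Tableau for the negation ~([]((q & r) -> q) | (~q & q)):
1. ~([]((q & r) -> q) | (~q & q)), 0
2. ~[]((q & r) -> q), 0   [~|-rule on 1]
3. ~(~q & q), 0   [~|-rule on 1]
4. ~q, 0   [~&-rule on 3 (branches; this branch)]
5. ~((q & r) -> q), 1   [~[]-rule on 2: fresh world 1, 0R1]
6. q & r, 1   [~->-rule on 5]
7. ~q, 1   [~->-rule on 5]
8. q, 1   [&-rule on 6]
9. r, 1   [&-rule on 6]
Accessibility: 0R1
Branch closes: q and ~q both at 1.
All branches of the negation close; one closing branch shown above.

Valid in K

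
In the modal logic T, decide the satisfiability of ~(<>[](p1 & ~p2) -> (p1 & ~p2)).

Satisfiable (open branch found)

1. ~(<>[](p1 & ~p2) -> (p1 & ~p2)), w0
2. <>[](p1 & ~p2), w0   [~->-rule on 1]
3. ~(p1 & ~p2), w0   [~->-rule on 1]
4. p2, w0   [~&-rule on 3 (branches; this branch)]
5. [](p1 & ~p2), w1   [<>-rule on 2: fresh world w1, w0Rw1]
6. p1 & ~p2, w1   [[]-rule on 5 via w1Rw1]
7. p1, w1   [&-rule on 6]
8. ~p2, w1   [&-rule on 6]
Accessibility: w0Rw0, w0Rw1, w1Rw1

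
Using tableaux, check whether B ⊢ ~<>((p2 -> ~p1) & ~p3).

Tableau for the negation <>((p2 -> ~p1) & ~p3):
1. <>((p2 -> ~p1) & ~p3), w0
2. (p2 -> ~p1) & ~p3, w1
3. p2 -> ~p1, w1
4. ~p3, w1
5. ~p1, w1
Accessibility: w0Rw0, w0Rw1, w1Rw0, w1Rw1
The negation has an open branch (countermodel exists).

Invalid (countermodel exists)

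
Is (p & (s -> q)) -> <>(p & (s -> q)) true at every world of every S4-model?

Tableau for the negation ~((p & (s -> q)) -> <>(p & (s -> q))):
1. ~((p & (s -> q)) -> <>(p & (s -> q))), u
2. p & (s -> q), u   [~->-rule on 1]
3. ~<>(p & (s -> q)), u   [~->-rule on 1]
4. p, u   [&-rule on 2]
5. s -> q, u   [&-rule on 2]
6. ~(p & (s -> q)), u   [~<>-rule on 3 via uRu]
7. q, u   [->-rule on 5 (branches; this branch)]
8. ~(s -> q), u   [~&-rule on 6 (branches; this branch)]
9. s, u   [~->-rule on 8]
10. ~q, u   [~->-rule on 8]
Accessibility: uRu
Branch closes: q and ~q both at u.
Every branch of the negation's tableau closes; the branch above is one of them.

Yes, valid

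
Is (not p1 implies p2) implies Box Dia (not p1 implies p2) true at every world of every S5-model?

Yes, valid

Tableau for the negation not ((not p1 implies p2) implies Box Dia (not p1 implies p2)):
1. not ((not p1 implies p2) implies Box Dia (not p1 implies p2)), u
2. not p1 implies p2, u
3. not Box Dia (not p1 implies p2), u
4. p2, u
5. not Dia (not p1 implies p2), v
6. not (not p1 implies p2), u
7. not p1, u
8. not p2, u
Accessibility: uRu, uRv, vRu, vRv
Branch closes: p2 and not p2 both at u.
Every branch of the negation's tableau closes; the branch above is one of them.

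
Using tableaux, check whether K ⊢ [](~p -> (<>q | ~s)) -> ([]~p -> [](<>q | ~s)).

Tableau for the negation ~([](~p -> (<>q | ~s)) -> ([]~p -> [](<>q | ~s))):
1. ~([](~p -> (<>q | ~s)) -> ([]~p -> [](<>q | ~s))), 0
2. [](~p -> (<>q | ~s)), 0   [~->-rule on 1]
3. ~([]~p -> [](<>q | ~s)), 0   [~->-rule on 1]
4. []~p, 0   [~->-rule on 3]
5. ~[](<>q | ~s), 0   [~->-rule on 3]
6. ~(<>q | ~s), 1   [~[]-rule on 5: fresh world 1, 0R1]
7. ~<>q, 1   [~|-rule on 6]
8. s, 1   [~|-rule on 6]
9. ~p -> (<>q | ~s), 1   [[]-rule on 2 via 0R1]
10. ~p, 1   [[]-rule on 4 via 0R1]
11. <>q | ~s, 1   [->-rule on 9 (branches; this branch)]
12. <>q, 1   [|-rule on 11 (branches; this branch)]
13. q, 2   [<>-rule on 12: fresh world 2, 1R2]
14. ~q, 2   [~<>-rule on 7 via 1R2]
Accessibility: 0R1, 1R2
Branch closes: q and ~q both at 2.
Every branch of the negation's tableau closes; the branch above is one of them.

Valid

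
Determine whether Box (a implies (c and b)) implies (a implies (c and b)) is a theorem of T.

Yes, valid

Tableau for the negation not (Box (a implies (c and b)) implies (a implies (c and b))):
1. not (Box (a implies (c and b)) implies (a implies (c and b))), 0
2. Box (a implies (c and b)), 0
3. not (a implies (c and b)), 0
4. a, 0
5. not (c and b), 0
6. a implies (c and b), 0
7. not b, 0
8. c and b, 0
9. c, 0
10. b, 0
Accessibility: 0R0
Branch closes: b and not b both at 0.
Every branch of the negation's tableau closes; the branch above is one of them.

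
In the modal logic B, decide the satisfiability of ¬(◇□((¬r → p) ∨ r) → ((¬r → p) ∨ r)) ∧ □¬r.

1. ¬(◇□((¬r → p) ∨ r) → ((¬r → p) ∨ r)) ∧ □¬r, w0
2. ¬(◇□((¬r → p) ∨ r) → ((¬r → p) ∨ r)), w0   [∧-rule on 1]
3. □¬r, w0   [∧-rule on 1]
4. ◇□((¬r → p) ∨ r), w0   [¬→-rule on 2]
5. ¬((¬r → p) ∨ r), w0   [¬→-rule on 2]
6. ¬(¬r → p), w0   [¬∨-rule on 5]
7. ¬r, w0   [¬∨-rule on 5]
8. ¬p, w0   [¬→-rule on 6]
9. □((¬r → p) ∨ r), w1   [◇-rule on 4: fresh world w1, w0Rw1]
10. ¬r, w1   [□-rule on 3 via w0Rw1]
11. (¬r → p) ∨ r, w0   [□-rule on 9 via w1Rw0]
12. (¬r → p) ∨ r, w1   [□-rule on 9 via w1Rw1]
13. ¬r → p, w0   [∨-rule on 11 (branches; this branch)]
14. ¬r → p, w1   [∨-rule on 12 (branches; this branch)]
15. p, w0   [→-rule on 13 (branches; this branch)]
Accessibility: w0Rw0, w0Rw1, w1Rw0, w1Rw1
Branch closes: p and ¬p both at w0.
Every branch closes; the branch above is one of them.

No, unsatisfiable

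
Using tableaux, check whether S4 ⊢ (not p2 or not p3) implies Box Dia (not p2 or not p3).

Tableau for the negation not ((not p2 or not p3) implies Box Dia (not p2 or not p3)):
1. not ((not p2 or not p3) implies Box Dia (not p2 or not p3)), u
2. not p2 or not p3, u
3. not Box Dia (not p2 or not p3), u
4. not p3, u
5. not Dia (not p2 or not p3), v
6. not (not p2 or not p3), v
7. p2, v
8. p3, v
Accessibility: uRu, uRv, vRv
The negation has an open branch (countermodel exists).

No, not valid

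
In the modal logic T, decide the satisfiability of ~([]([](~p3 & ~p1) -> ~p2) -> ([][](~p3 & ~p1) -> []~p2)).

1. ~([]([](~p3 & ~p1) -> ~p2) -> ([][](~p3 & ~p1) -> []~p2)), u
2. []([](~p3 & ~p1) -> ~p2), u
3. ~([][](~p3 & ~p1) -> []~p2), u
4. [][](~p3 & ~p1), u
5. ~[]~p2, u
6. [](~p3 & ~p1) -> ~p2, u
7. [](~p3 & ~p1), u
8. ~p3 & ~p1, u
9. ~p3, u
10. ~p1, u
11. ~[](~p3 & ~p1), u
12. p2, v
13. [](~p3 & ~p1) -> ~p2, v
14. [](~p3 & ~p1), v
15. ~p3 & ~p1, v
16. ~p3, v
17. ~p1, v
18. ~[](~p3 & ~p1), v
19. ~(~p3 & ~p1), w
20. [](~p3 & ~p1) -> ~p2, w
21. [](~p3 & ~p1), w
22. ~p3 & ~p1, w
23. ~p3, w
24. ~p1, w
25. p1, w
Accessibility: uRu, uRv, uRw, vRv, wRw
Branch closes: p1 and ~p1 both at w.
(One branch shown.) All branches close.

No, unsatisfiable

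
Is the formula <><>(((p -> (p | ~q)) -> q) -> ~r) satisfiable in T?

1. <><>(((p -> (p | ~q)) -> q) -> ~r), w0
2. <>(((p -> (p | ~q)) -> q) -> ~r), w1
3. ((p -> (p | ~q)) -> q) -> ~r, w2
4. ~r, w2
Accessibility: w0Rw0, w0Rw1, w1Rw1, w1Rw2, w2Rw2

Satisfiable (open branch found)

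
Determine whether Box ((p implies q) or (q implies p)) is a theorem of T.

Tableau for the negation not Box ((p implies q) or (q implies p)):
1. not Box ((p implies q) or (q implies p)), u
2. not ((p implies q) or (q implies p)), v
3. not (p implies q), v
4. not (q implies p), v
5. p, v
6. not q, v
7. q, v
8. not p, v
Accessibility: uRu, uRv, vRv
Branch closes: q and not q both at v.
All branches of the negation close; one closing branch shown above.

Valid in T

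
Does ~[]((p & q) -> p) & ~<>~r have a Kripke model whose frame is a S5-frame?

Unsatisfiable (every branch closes)

1. ~[]((p & q) -> p) & ~<>~r, w0
2. ~[]((p & q) -> p), w0   [&-rule on 1]
3. ~<>~r, w0   [&-rule on 1]
4. r, w0   [~<>-rule on 3 via w0Rw0]
5. ~((p & q) -> p), w1   [~[]-rule on 2: fresh world w1, w0Rw1]
6. p & q, w1   [~->-rule on 5]
7. ~p, w1   [~->-rule on 5]
8. p, w1   [&-rule on 6]
9. q, w1   [&-rule on 6]
Accessibility: w0Rw0, w0Rw1, w1Rw0, w1Rw1
Branch closes: p and ~p both at w1.
Every branch closes; the branch above is one of them.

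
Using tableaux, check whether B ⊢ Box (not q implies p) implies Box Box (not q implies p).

Tableau for the negation not (Box (not q implies p) implies Box Box (not q implies p)):
1. not (Box (not q implies p) implies Box Box (not q implies p)), 0
2. Box (not q implies p), 0
3. not Box Box (not q implies p), 0
4. not q implies p, 0
5. p, 0
6. not Box (not q implies p), 1
7. not q implies p, 1
8. p, 1
9. not (not q implies p), 2
10. not q, 2
11. not p, 2
Accessibility: 0R0, 0R1, 1R0, 1R1, 1R2, 2R1, 2R2
The negation has an open branch (countermodel exists).

No, not valid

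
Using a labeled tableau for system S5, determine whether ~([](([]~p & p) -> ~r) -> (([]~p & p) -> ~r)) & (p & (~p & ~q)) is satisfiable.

Unsatisfiable (every branch closes)

1. ~([](([]~p & p) -> ~r) -> (([]~p & p) -> ~r)) & (p & (~p & ~q)), 0
2. ~([](([]~p & p) -> ~r) -> (([]~p & p) -> ~r)), 0
3. p & (~p & ~q), 0
4. [](([]~p & p) -> ~r), 0
5. ~(([]~p & p) -> ~r), 0
6. p, 0
7. ~p & ~q, 0
8. []~p & p, 0
9. r, 0
10. ~p, 0
11. ~q, 0
Accessibility: 0R0
Branch closes: p and ~p both at 0.
All branches of the tableau close; one closing branch shown above.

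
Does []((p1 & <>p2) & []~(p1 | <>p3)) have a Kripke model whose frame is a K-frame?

Satisfiable (open branch found)

1. []((p1 & <>p2) & []~(p1 | <>p3)), w0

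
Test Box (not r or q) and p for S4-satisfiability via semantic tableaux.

1. Box (not r or q) and p, 0
2. Box (not r or q), 0   [and-rule on 1]
3. p, 0   [and-rule on 1]
4. not r or q, 0   [Box-rule on 2 via 0R0]
5. q, 0   [or-rule on 4 (branches; this branch)]
Accessibility: 0R0

Satisfiable (open branch found)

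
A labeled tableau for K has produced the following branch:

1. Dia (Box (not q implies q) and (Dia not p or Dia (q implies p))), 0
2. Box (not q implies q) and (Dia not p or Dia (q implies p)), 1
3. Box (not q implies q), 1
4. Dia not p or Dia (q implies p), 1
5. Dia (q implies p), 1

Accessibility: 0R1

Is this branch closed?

No atom appears with both signs at the same world.

Open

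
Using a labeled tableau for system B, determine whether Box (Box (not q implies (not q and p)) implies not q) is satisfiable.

Yes, satisfiable

1. Box (Box (not q implies (not q and p)) implies not q), w0
2. Box (not q implies (not q and p)) implies not q, w0   [Box-rule on 1 via w0Rw0]
3. not q, w0   [implies-rule on 2 (branches; this branch)]
Accessibility: w0Rw0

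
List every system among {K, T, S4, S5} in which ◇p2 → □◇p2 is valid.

S4-tableau for the negation ¬(◇p2 → □◇p2):
1. ¬(◇p2 → □◇p2), u
2. ◇p2, u
3. ¬□◇p2, u
4. p2, v
5. ¬◇p2, w
6. ¬p2, w
Accessibility: uRu, uRv, uRw, vRv, wRw
Complete open branch: countermodel on an S4-frame, so not valid in S4, nor in K, T (the same frame is also a K-frame and a T-frame).
S5-tableau for the negation ¬(◇p2 → □◇p2):
1. ¬(◇p2 → □◇p2), u
2. ◇p2, u
3. ¬□◇p2, u
4. p2, v
5. ¬◇p2, w
6. ¬p2, u
7. ¬p2, v
Accessibility: uRu, uRv, uRw, vRu, vRv, vRw, wRu, wRv, wRw
Branch closes: p2 and ¬p2 both at v.
Every branch closes (one shown): valid in S5.

S5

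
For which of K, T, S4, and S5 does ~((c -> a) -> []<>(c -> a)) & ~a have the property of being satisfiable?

S4-tableau for the formula:
1. ~((c -> a) -> []<>(c -> a)) & ~a, w0
2. ~((c -> a) -> []<>(c -> a)), w0   [&-rule on 1]
3. ~a, w0   [&-rule on 1]
4. c -> a, w0   [~->-rule on 2]
5. ~[]<>(c -> a), w0   [~->-rule on 2]
6. ~c, w0   [->-rule on 4 (branches; this branch)]
7. ~<>(c -> a), w1   [~[]-rule on 5: fresh world w1, w0Rw1]
8. ~(c -> a), w1   [~<>-rule on 7 via w1Rw1]
9. c, w1   [~->-rule on 8]
10. ~a, w1   [~->-rule on 8]
Accessibility: w0Rw0, w0Rw1, w1Rw1
Complete open branch: satisfiable in S4, hence also in K, T (this S4-model is also a K-model and a T-model).
S5-tableau for the formula:
1. ~((c -> a) -> []<>(c -> a)) & ~a, w0
2. ~((c -> a) -> []<>(c -> a)), w0   [&-rule on 1]
3. ~a, w0   [&-rule on 1]
4. c -> a, w0   [~->-rule on 2]
5. ~[]<>(c -> a), w0   [~->-rule on 2]
6. ~c, w0   [->-rule on 4 (branches; this branch)]
7. ~<>(c -> a), w1   [~[]-rule on 5: fresh world w1, w0Rw1]
8. ~(c -> a), w0   [~<>-rule on 7 via w1Rw0]
9. c, w0   [~->-rule on 8]
Accessibility: w0Rw0, w0Rw1, w1Rw0, w1Rw1
Branch closes: c and ~c both at w0.
Every branch closes (one shown): unsatisfiable in S5.

K, T, S4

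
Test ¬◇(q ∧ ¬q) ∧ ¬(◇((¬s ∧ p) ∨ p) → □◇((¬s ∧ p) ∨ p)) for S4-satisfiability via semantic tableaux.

1. ¬◇(q ∧ ¬q) ∧ ¬(◇((¬s ∧ p) ∨ p) → □◇((¬s ∧ p) ∨ p)), 0
2. ¬◇(q ∧ ¬q), 0   [∧-rule on 1]
3. ¬(◇((¬s ∧ p) ∨ p) → □◇((¬s ∧ p) ∨ p)), 0   [∧-rule on 1]
4. ◇((¬s ∧ p) ∨ p), 0   [¬→-rule on 3]
5. ¬□◇((¬s ∧ p) ∨ p), 0   [¬→-rule on 3]
6. ¬(q ∧ ¬q), 0   [¬◇-rule on 2 via 0R0]
7. q, 0   [¬∧-rule on 6 (branches; this branch)]
8. (¬s ∧ p) ∨ p, 1   [◇-rule on 4: fresh world 1, 0R1]
9. ¬(q ∧ ¬q), 1   [¬◇-rule on 2 via 0R1]
10. p, 1   [∨-rule on 8 (branches; this branch)]
11. q, 1   [¬∧-rule on 9 (branches; this branch)]
12. ¬◇((¬s ∧ p) ∨ p), 2   [¬□-rule on 5: fresh world 2, 0R2]
13. ¬(q ∧ ¬q), 2   [¬◇-rule on 2 via 0R2]
14. ¬((¬s ∧ p) ∨ p), 2   [¬◇-rule on 12 via 2R2]
15. ¬(¬s ∧ p), 2   [¬∨-rule on 14]
16. ¬p, 2   [¬∨-rule on 14]
17. q, 2   [¬∧-rule on 13 (branches; this branch)]
Accessibility: 0R0, 0R1, 0R2, 1R1, 2R2

Satisfiable (open branch found)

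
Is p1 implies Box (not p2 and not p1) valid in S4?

No, not valid

Tableau for the negation not (p1 implies Box (not p2 and not p1)):
1. not (p1 implies Box (not p2 and not p1)), 0
2. p1, 0   [neg-implies-rule on 1]
3. not Box (not p2 and not p1), 0   [neg-implies-rule on 1]
4. not (not p2 and not p1), 1   [neg-Box-rule on 3: fresh world 1, 0R1]
5. p1, 1   [neg-and-rule on 4 (branches; this branch)]
Accessibility: 0R0, 0R1, 1R1
The negation has an open branch (countermodel exists).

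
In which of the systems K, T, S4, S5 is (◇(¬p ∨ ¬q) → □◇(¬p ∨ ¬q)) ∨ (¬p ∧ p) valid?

S5

S4-tableau for the negation ¬((◇(¬p ∨ ¬q) → □◇(¬p ∨ ¬q)) ∨ (¬p ∧ p)):
1. ¬((◇(¬p ∨ ¬q) → □◇(¬p ∨ ¬q)) ∨ (¬p ∧ p)), w0
2. ¬(◇(¬p ∨ ¬q) → □◇(¬p ∨ ¬q)), w0   [¬∨-rule on 1]
3. ¬(¬p ∧ p), w0   [¬∨-rule on 1]
4. ◇(¬p ∨ ¬q), w0   [¬→-rule on 2]
5. ¬□◇(¬p ∨ ¬q), w0   [¬→-rule on 2]
6. ¬p, w0   [¬∧-rule on 3 (branches; this branch)]
7. ¬p ∨ ¬q, w1   [◇-rule on 4: fresh world w1, w0Rw1]
8. ¬q, w1   [∨-rule on 7 (branches; this branch)]
9. ¬◇(¬p ∨ ¬q), w2   [¬□-rule on 5: fresh world w2, w0Rw2]
10. ¬(¬p ∨ ¬q), w2   [¬◇-rule on 9 via w2Rw2]
11. p, w2   [¬∨-rule on 10]
12. q, w2   [¬∨-rule on 10]
Accessibility: w0Rw0, w0Rw1, w0Rw2, w1Rw1, w2Rw2
Complete open branch: countermodel on an S4-frame, so not valid in S4, nor in K, T (the same frame is also a K-frame and a T-frame).
S5-tableau for the negation ¬((◇(¬p ∨ ¬q) → □◇(¬p ∨ ¬q)) ∨ (¬p ∧ p)):
1. ¬((◇(¬p ∨ ¬q) → □◇(¬p ∨ ¬q)) ∨ (¬p ∧ p)), w0
2. ¬(◇(¬p ∨ ¬q) → □◇(¬p ∨ ¬q)), w0   [¬∨-rule on 1]
3. ¬(¬p ∧ p), w0   [¬∨-rule on 1]
4. ◇(¬p ∨ ¬q), w0   [¬→-rule on 2]
5. ¬□◇(¬p ∨ ¬q), w0   [¬→-rule on 2]
6. p, w0   [¬∧-rule on 3 (branches; this branch)]
7. ¬p ∨ ¬q, w1   [◇-rule on 4: fresh world w1, w0Rw1]
8. ¬q, w1   [∨-rule on 7 (branches; this branch)]
9. ¬◇(¬p ∨ ¬q), w2   [¬□-rule on 5: fresh world w2, w0Rw2]
10. ¬(¬p ∨ ¬q), w0   [¬◇-rule on 9 via w2Rw0]
11. q, w0   [¬∨-rule on 10]
12. ¬(¬p ∨ ¬q), w1   [¬◇-rule on 9 via w2Rw1]
13. p, w1   [¬∨-rule on 12]
14. q, w1   [¬∨-rule on 12]
Accessibility: w0Rw0, w0Rw1, w0Rw2, w1Rw0, w1Rw1, w1Rw2, w2Rw0, w2Rw1, w2Rw2
Branch closes: q and ¬q both at w1.
Every branch closes (one shown): valid in S5.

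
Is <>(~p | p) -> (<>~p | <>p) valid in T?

Tableau for the negation ~(<>(~p | p) -> (<>~p | <>p)):
1. ~(<>(~p | p) -> (<>~p | <>p)), u
2. <>(~p | p), u
3. ~(<>~p | <>p), u
4. ~<>~p, u
5. ~<>p, u
6. p, u
7. ~p, u
Accessibility: uRu
Branch closes: p and ~p both at u.
Every branch of the negation's tableau closes; the branch above is one of them.

Valid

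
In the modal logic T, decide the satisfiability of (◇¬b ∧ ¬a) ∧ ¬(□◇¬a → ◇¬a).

Unsatisfiable

1. (◇¬b ∧ ¬a) ∧ ¬(□◇¬a → ◇¬a), w0
2. ◇¬b ∧ ¬a, w0
3. ¬(□◇¬a → ◇¬a), w0
4. ◇¬b, w0
5. ¬a, w0
6. □◇¬a, w0
7. ¬◇¬a, w0
8. ◇¬a, w0
9. a, w0
Accessibility: w0Rw0
Branch closes: a and ¬a both at w0.
All branches of the tableau close; one closing branch shown above.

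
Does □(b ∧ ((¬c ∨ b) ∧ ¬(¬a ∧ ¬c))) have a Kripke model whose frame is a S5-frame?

Yes, satisfiable

1. □(b ∧ ((¬c ∨ b) ∧ ¬(¬a ∧ ¬c))), 0
2. b ∧ ((¬c ∨ b) ∧ ¬(¬a ∧ ¬c)), 0   [□-rule on 1 via 0R0]
3. b, 0   [∧-rule on 2]
4. (¬c ∨ b) ∧ ¬(¬a ∧ ¬c), 0   [∧-rule on 2]
5. ¬c ∨ b, 0   [∧-rule on 4]
6. ¬(¬a ∧ ¬c), 0   [∧-rule on 4]
7. c, 0   [¬∧-rule on 6 (branches; this branch)]
Accessibility: 0R0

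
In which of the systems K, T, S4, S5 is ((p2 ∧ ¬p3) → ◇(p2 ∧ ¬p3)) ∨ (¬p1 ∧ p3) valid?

T, S4, S5

T-tableau for the negation ¬(((p2 ∧ ¬p3) → ◇(p2 ∧ ¬p3)) ∨ (¬p1 ∧ p3)):
1. ¬(((p2 ∧ ¬p3) → ◇(p2 ∧ ¬p3)) ∨ (¬p1 ∧ p3)), u
2. ¬((p2 ∧ ¬p3) → ◇(p2 ∧ ¬p3)), u
3. ¬(¬p1 ∧ p3), u
4. p2 ∧ ¬p3, u
5. ¬◇(p2 ∧ ¬p3), u
6. p2, u
7. ¬p3, u
8. ¬(p2 ∧ ¬p3), u
9. p3, u
Accessibility: uRu
Branch closes: p3 and ¬p3 both at u.
Every branch closes (one shown): valid in T, hence also in S4, S5 (every theorem of T is a theorem of S4 and S5).
K-tableau for the negation ¬(((p2 ∧ ¬p3) → ◇(p2 ∧ ¬p3)) ∨ (¬p1 ∧ p3)):
1. ¬(((p2 ∧ ¬p3) → ◇(p2 ∧ ¬p3)) ∨ (¬p1 ∧ p3)), u
2. ¬((p2 ∧ ¬p3) → ◇(p2 ∧ ¬p3)), u
3. ¬(¬p1 ∧ p3), u
4. p2 ∧ ¬p3, u
5. ¬◇(p2 ∧ ¬p3), u
6. p2, u
7. ¬p3, u
Complete open branch: countermodel on a K-frame, so not valid in K.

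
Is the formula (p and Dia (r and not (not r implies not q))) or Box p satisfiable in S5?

1. (p and Dia (r and not (not r implies not q))) or Box p, u
2. Box p, u
3. p, u
Accessibility: uRu

Satisfiable (open branch found)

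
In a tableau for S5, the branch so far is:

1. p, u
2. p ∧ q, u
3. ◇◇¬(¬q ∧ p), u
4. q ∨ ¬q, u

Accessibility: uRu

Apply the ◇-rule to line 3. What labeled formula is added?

a fresh world v with uRv, and ◇¬(¬q ∧ p) at v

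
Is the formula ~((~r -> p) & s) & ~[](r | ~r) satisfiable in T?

1. ~((~r -> p) & s) & ~[](r | ~r), w0
2. ~((~r -> p) & s), w0
3. ~[](r | ~r), w0
4. ~(~r -> p), w0
5. ~r, w0
6. ~p, w0
7. ~(r | ~r), w1
8. ~r, w1
9. r, w1
Accessibility: w0Rw0, w0Rw1, w1Rw1
Branch closes: r and ~r both at w1.
Every branch closes; the branch above is one of them.

Unsatisfiable (every branch closes)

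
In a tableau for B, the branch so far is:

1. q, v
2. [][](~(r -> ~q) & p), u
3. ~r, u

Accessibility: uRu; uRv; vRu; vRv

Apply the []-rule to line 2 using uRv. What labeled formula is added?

[](~(r -> ~q) & p), v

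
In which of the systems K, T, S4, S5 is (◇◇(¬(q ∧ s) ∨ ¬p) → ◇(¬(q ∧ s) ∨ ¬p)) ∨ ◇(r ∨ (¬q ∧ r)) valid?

S4, S5

S4-tableau for the negation ¬((◇◇(¬(q ∧ s) ∨ ¬p) → ◇(¬(q ∧ s) ∨ ¬p)) ∨ ◇(r ∨ (¬q ∧ r))):
1. ¬((◇◇(¬(q ∧ s) ∨ ¬p) → ◇(¬(q ∧ s) ∨ ¬p)) ∨ ◇(r ∨ (¬q ∧ r))), w0
2. ¬(◇◇(¬(q ∧ s) ∨ ¬p) → ◇(¬(q ∧ s) ∨ ¬p)), w0
3. ¬◇(r ∨ (¬q ∧ r)), w0
4. ◇◇(¬(q ∧ s) ∨ ¬p), w0
5. ¬◇(¬(q ∧ s) ∨ ¬p), w0
6. ¬(r ∨ (¬q ∧ r)), w0
7. ¬r, w0
8. ¬(¬q ∧ r), w0
9. ¬(¬(q ∧ s) ∨ ¬p), w0
10. q ∧ s, w0
11. p, w0
12. q, w0
13. s, w0
14. ◇(¬(q ∧ s) ∨ ¬p), w1
15. ¬(r ∨ (¬q ∧ r)), w1
16. ¬r, w1
17. ¬(¬q ∧ r), w1
18. ¬(¬(q ∧ s) ∨ ¬p), w1
19. q ∧ s, w1
20. p, w1
21. q, w1
22. s, w1
23. ¬(q ∧ s) ∨ ¬p, w2
24. ¬(r ∨ (¬q ∧ r)), w2
25. ¬r, w2
26. ¬(¬q ∧ r), w2
27. ¬(¬(q ∧ s) ∨ ¬p), w2
28. q ∧ s, w2
29. p, w2
30. q, w2
31. s, w2
32. ¬(q ∧ s), w2
33. ¬s, w2
Accessibility: w0Rw0, w0Rw1, w0Rw2, w1Rw1, w1Rw2, w2Rw2
Branch closes: s and ¬s both at w2.
Every branch closes (one shown): valid in S4, hence also in S5 (every theorem of S4 is a theorem of S5).
T-tableau for the negation ¬((◇◇(¬(q ∧ s) ∨ ¬p) → ◇(¬(q ∧ s) ∨ ¬p)) ∨ ◇(r ∨ (¬q ∧ r))):
1. ¬((◇◇(¬(q ∧ s) ∨ ¬p) → ◇(¬(q ∧ s) ∨ ¬p)) ∨ ◇(r ∨ (¬q ∧ r))), w0
2. ¬(◇◇(¬(q ∧ s) ∨ ¬p) → ◇(¬(q ∧ s) ∨ ¬p)), w0
3. ¬◇(r ∨ (¬q ∧ r)), w0
4. ◇◇(¬(q ∧ s) ∨ ¬p), w0
5. ¬◇(¬(q ∧ s) ∨ ¬p), w0
6. ¬(r ∨ (¬q ∧ r)), w0
7. ¬r, w0
8. ¬(¬q ∧ r), w0
9. ¬(¬(q ∧ s) ∨ ¬p), w0
10. q ∧ s, w0
11. p, w0
12. q, w0
13. s, w0
14. ◇(¬(q ∧ s) ∨ ¬p), w1
15. ¬(r ∨ (¬q ∧ r)), w1
16. ¬r, w1
17. ¬(¬q ∧ r), w1
18. ¬(¬(q ∧ s) ∨ ¬p), w1
19. q ∧ s, w1
20. p, w1
21. q, w1
22. s, w1
23. ¬(q ∧ s) ∨ ¬p, w2
24. ¬p, w2
Accessibility: w0Rw0, w0Rw1, w1Rw1, w1Rw2, w2Rw2
Complete open branch: countermodel on a T-frame, so not valid in T, nor in K (the same frame is also a K-frame).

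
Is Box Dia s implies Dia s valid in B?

Tableau for the negation not (Box Dia s implies Dia s):
1. not (Box Dia s implies Dia s), u
2. Box Dia s, u   [neg-implies-rule on 1]
3. not Dia s, u   [neg-implies-rule on 1]
4. Dia s, u   [Box-rule on 2 via uRu]
5. not s, u   [neg-Dia-rule on 3 via uRu]
6. s, v   [Dia-rule on 4: fresh world v, uRv]
7. Dia s, v   [Box-rule on 2 via uRv]
8. not s, v   [neg-Dia-rule on 3 via uRv]
Accessibility: uRu, uRv, vRu, vRv
Branch closes: s and not s both at v.
Every branch of the negation's tableau closes; the branch above is one of them.

Valid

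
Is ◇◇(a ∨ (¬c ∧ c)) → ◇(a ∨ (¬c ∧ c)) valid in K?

Tableau for the negation ¬(◇◇(a ∨ (¬c ∧ c)) → ◇(a ∨ (¬c ∧ c))):
1. ¬(◇◇(a ∨ (¬c ∧ c)) → ◇(a ∨ (¬c ∧ c))), w0
2. ◇◇(a ∨ (¬c ∧ c)), w0
3. ¬◇(a ∨ (¬c ∧ c)), w0
4. ◇(a ∨ (¬c ∧ c)), w1
5. ¬(a ∨ (¬c ∧ c)), w1
6. ¬a, w1
7. ¬(¬c ∧ c), w1
8. ¬c, w1
9. a ∨ (¬c ∧ c), w2
10. a, w2
Accessibility: w0Rw1, w1Rw2
The negation has an open branch (countermodel exists).

Not valid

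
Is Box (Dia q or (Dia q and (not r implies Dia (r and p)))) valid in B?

Invalid (countermodel exists)

Tableau for the negation not Box (Dia q or (Dia q and (not r implies Dia (r and p)))):
1. not Box (Dia q or (Dia q and (not r implies Dia (r and p)))), u
2. not (Dia q or (Dia q and (not r implies Dia (r and p)))), v   [neg-Box-rule on 1: fresh world v, uRv]
3. not Dia q, v   [neg-or-rule on 2]
4. not (Dia q and (not r implies Dia (r and p))), v   [neg-or-rule on 2]
5. not q, u   [neg-Dia-rule on 3 via vRu]
6. not q, v   [neg-Dia-rule on 3 via vRv]
7. not (not r implies Dia (r and p)), v   [neg-and-rule on 4 (branches; this branch)]
8. not r, v   [neg-implies-rule on 7]
9. not Dia (r and p), v   [neg-implies-rule on 7]
10. not (r and p), u   [neg-Dia-rule on 9 via vRu]
11. not (r and p), v   [neg-Dia-rule on 9 via vRv]
12. not p, u   [neg-and-rule on 10 (branches; this branch)]
13. not p, v   [neg-and-rule on 11 (branches; this branch)]
Accessibility: uRu, uRv, vRu, vRv
The negation has an open branch (countermodel exists).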